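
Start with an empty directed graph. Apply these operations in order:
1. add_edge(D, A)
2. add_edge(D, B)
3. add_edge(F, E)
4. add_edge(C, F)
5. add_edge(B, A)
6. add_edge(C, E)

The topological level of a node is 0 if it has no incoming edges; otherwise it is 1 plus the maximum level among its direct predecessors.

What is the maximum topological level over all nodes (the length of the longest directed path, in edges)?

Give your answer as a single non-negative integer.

Op 1: add_edge(D, A). Edges now: 1
Op 2: add_edge(D, B). Edges now: 2
Op 3: add_edge(F, E). Edges now: 3
Op 4: add_edge(C, F). Edges now: 4
Op 5: add_edge(B, A). Edges now: 5
Op 6: add_edge(C, E). Edges now: 6
Compute levels (Kahn BFS):
  sources (in-degree 0): C, D
  process C: level=0
    C->E: in-degree(E)=1, level(E)>=1
    C->F: in-degree(F)=0, level(F)=1, enqueue
  process D: level=0
    D->A: in-degree(A)=1, level(A)>=1
    D->B: in-degree(B)=0, level(B)=1, enqueue
  process F: level=1
    F->E: in-degree(E)=0, level(E)=2, enqueue
  process B: level=1
    B->A: in-degree(A)=0, level(A)=2, enqueue
  process E: level=2
  process A: level=2
All levels: A:2, B:1, C:0, D:0, E:2, F:1
max level = 2

Answer: 2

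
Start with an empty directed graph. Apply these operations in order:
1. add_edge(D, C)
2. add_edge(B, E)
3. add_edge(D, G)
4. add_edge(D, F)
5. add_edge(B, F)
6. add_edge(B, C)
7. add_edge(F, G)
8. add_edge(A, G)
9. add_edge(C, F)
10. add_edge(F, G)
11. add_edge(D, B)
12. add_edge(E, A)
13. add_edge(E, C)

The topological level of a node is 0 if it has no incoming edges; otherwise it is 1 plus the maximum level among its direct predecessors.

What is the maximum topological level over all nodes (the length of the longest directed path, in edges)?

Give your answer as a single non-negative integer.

Answer: 5

Derivation:
Op 1: add_edge(D, C). Edges now: 1
Op 2: add_edge(B, E). Edges now: 2
Op 3: add_edge(D, G). Edges now: 3
Op 4: add_edge(D, F). Edges now: 4
Op 5: add_edge(B, F). Edges now: 5
Op 6: add_edge(B, C). Edges now: 6
Op 7: add_edge(F, G). Edges now: 7
Op 8: add_edge(A, G). Edges now: 8
Op 9: add_edge(C, F). Edges now: 9
Op 10: add_edge(F, G) (duplicate, no change). Edges now: 9
Op 11: add_edge(D, B). Edges now: 10
Op 12: add_edge(E, A). Edges now: 11
Op 13: add_edge(E, C). Edges now: 12
Compute levels (Kahn BFS):
  sources (in-degree 0): D
  process D: level=0
    D->B: in-degree(B)=0, level(B)=1, enqueue
    D->C: in-degree(C)=2, level(C)>=1
    D->F: in-degree(F)=2, level(F)>=1
    D->G: in-degree(G)=2, level(G)>=1
  process B: level=1
    B->C: in-degree(C)=1, level(C)>=2
    B->E: in-degree(E)=0, level(E)=2, enqueue
    B->F: in-degree(F)=1, level(F)>=2
  process E: level=2
    E->A: in-degree(A)=0, level(A)=3, enqueue
    E->C: in-degree(C)=0, level(C)=3, enqueue
  process A: level=3
    A->G: in-degree(G)=1, level(G)>=4
  process C: level=3
    C->F: in-degree(F)=0, level(F)=4, enqueue
  process F: level=4
    F->G: in-degree(G)=0, level(G)=5, enqueue
  process G: level=5
All levels: A:3, B:1, C:3, D:0, E:2, F:4, G:5
max level = 5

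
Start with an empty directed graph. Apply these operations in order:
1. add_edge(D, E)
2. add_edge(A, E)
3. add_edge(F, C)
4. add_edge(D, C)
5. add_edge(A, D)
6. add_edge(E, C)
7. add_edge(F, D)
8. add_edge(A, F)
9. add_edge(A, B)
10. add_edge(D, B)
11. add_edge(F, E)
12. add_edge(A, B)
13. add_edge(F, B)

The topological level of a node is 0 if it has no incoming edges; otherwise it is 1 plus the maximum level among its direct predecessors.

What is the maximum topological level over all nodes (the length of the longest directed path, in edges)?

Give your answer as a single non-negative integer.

Answer: 4

Derivation:
Op 1: add_edge(D, E). Edges now: 1
Op 2: add_edge(A, E). Edges now: 2
Op 3: add_edge(F, C). Edges now: 3
Op 4: add_edge(D, C). Edges now: 4
Op 5: add_edge(A, D). Edges now: 5
Op 6: add_edge(E, C). Edges now: 6
Op 7: add_edge(F, D). Edges now: 7
Op 8: add_edge(A, F). Edges now: 8
Op 9: add_edge(A, B). Edges now: 9
Op 10: add_edge(D, B). Edges now: 10
Op 11: add_edge(F, E). Edges now: 11
Op 12: add_edge(A, B) (duplicate, no change). Edges now: 11
Op 13: add_edge(F, B). Edges now: 12
Compute levels (Kahn BFS):
  sources (in-degree 0): A
  process A: level=0
    A->B: in-degree(B)=2, level(B)>=1
    A->D: in-degree(D)=1, level(D)>=1
    A->E: in-degree(E)=2, level(E)>=1
    A->F: in-degree(F)=0, level(F)=1, enqueue
  process F: level=1
    F->B: in-degree(B)=1, level(B)>=2
    F->C: in-degree(C)=2, level(C)>=2
    F->D: in-degree(D)=0, level(D)=2, enqueue
    F->E: in-degree(E)=1, level(E)>=2
  process D: level=2
    D->B: in-degree(B)=0, level(B)=3, enqueue
    D->C: in-degree(C)=1, level(C)>=3
    D->E: in-degree(E)=0, level(E)=3, enqueue
  process B: level=3
  process E: level=3
    E->C: in-degree(C)=0, level(C)=4, enqueue
  process C: level=4
All levels: A:0, B:3, C:4, D:2, E:3, F:1
max level = 4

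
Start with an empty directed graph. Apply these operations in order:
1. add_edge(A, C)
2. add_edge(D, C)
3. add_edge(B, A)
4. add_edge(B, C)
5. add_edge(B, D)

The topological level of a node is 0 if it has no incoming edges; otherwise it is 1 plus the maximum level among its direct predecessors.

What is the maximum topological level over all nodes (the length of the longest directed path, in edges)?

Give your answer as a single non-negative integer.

Answer: 2

Derivation:
Op 1: add_edge(A, C). Edges now: 1
Op 2: add_edge(D, C). Edges now: 2
Op 3: add_edge(B, A). Edges now: 3
Op 4: add_edge(B, C). Edges now: 4
Op 5: add_edge(B, D). Edges now: 5
Compute levels (Kahn BFS):
  sources (in-degree 0): B
  process B: level=0
    B->A: in-degree(A)=0, level(A)=1, enqueue
    B->C: in-degree(C)=2, level(C)>=1
    B->D: in-degree(D)=0, level(D)=1, enqueue
  process A: level=1
    A->C: in-degree(C)=1, level(C)>=2
  process D: level=1
    D->C: in-degree(C)=0, level(C)=2, enqueue
  process C: level=2
All levels: A:1, B:0, C:2, D:1
max level = 2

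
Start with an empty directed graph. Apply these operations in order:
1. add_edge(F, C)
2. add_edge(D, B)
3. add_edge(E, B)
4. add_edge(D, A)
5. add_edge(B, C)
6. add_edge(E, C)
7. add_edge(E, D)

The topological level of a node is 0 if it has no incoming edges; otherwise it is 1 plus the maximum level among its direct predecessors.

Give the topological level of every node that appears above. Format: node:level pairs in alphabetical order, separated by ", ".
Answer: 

Answer: A:2, B:2, C:3, D:1, E:0, F:0

Derivation:
Op 1: add_edge(F, C). Edges now: 1
Op 2: add_edge(D, B). Edges now: 2
Op 3: add_edge(E, B). Edges now: 3
Op 4: add_edge(D, A). Edges now: 4
Op 5: add_edge(B, C). Edges now: 5
Op 6: add_edge(E, C). Edges now: 6
Op 7: add_edge(E, D). Edges now: 7
Compute levels (Kahn BFS):
  sources (in-degree 0): E, F
  process E: level=0
    E->B: in-degree(B)=1, level(B)>=1
    E->C: in-degree(C)=2, level(C)>=1
    E->D: in-degree(D)=0, level(D)=1, enqueue
  process F: level=0
    F->C: in-degree(C)=1, level(C)>=1
  process D: level=1
    D->A: in-degree(A)=0, level(A)=2, enqueue
    D->B: in-degree(B)=0, level(B)=2, enqueue
  process A: level=2
  process B: level=2
    B->C: in-degree(C)=0, level(C)=3, enqueue
  process C: level=3
All levels: A:2, B:2, C:3, D:1, E:0, F:0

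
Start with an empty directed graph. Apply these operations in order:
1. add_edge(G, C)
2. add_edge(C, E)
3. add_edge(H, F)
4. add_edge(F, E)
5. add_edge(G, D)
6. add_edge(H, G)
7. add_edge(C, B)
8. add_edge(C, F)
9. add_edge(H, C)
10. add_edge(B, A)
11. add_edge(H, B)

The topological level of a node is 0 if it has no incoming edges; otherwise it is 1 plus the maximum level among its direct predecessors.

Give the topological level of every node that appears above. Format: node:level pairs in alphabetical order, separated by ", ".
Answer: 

Answer: A:4, B:3, C:2, D:2, E:4, F:3, G:1, H:0

Derivation:
Op 1: add_edge(G, C). Edges now: 1
Op 2: add_edge(C, E). Edges now: 2
Op 3: add_edge(H, F). Edges now: 3
Op 4: add_edge(F, E). Edges now: 4
Op 5: add_edge(G, D). Edges now: 5
Op 6: add_edge(H, G). Edges now: 6
Op 7: add_edge(C, B). Edges now: 7
Op 8: add_edge(C, F). Edges now: 8
Op 9: add_edge(H, C). Edges now: 9
Op 10: add_edge(B, A). Edges now: 10
Op 11: add_edge(H, B). Edges now: 11
Compute levels (Kahn BFS):
  sources (in-degree 0): H
  process H: level=0
    H->B: in-degree(B)=1, level(B)>=1
    H->C: in-degree(C)=1, level(C)>=1
    H->F: in-degree(F)=1, level(F)>=1
    H->G: in-degree(G)=0, level(G)=1, enqueue
  process G: level=1
    G->C: in-degree(C)=0, level(C)=2, enqueue
    G->D: in-degree(D)=0, level(D)=2, enqueue
  process C: level=2
    C->B: in-degree(B)=0, level(B)=3, enqueue
    C->E: in-degree(E)=1, level(E)>=3
    C->F: in-degree(F)=0, level(F)=3, enqueue
  process D: level=2
  process B: level=3
    B->A: in-degree(A)=0, level(A)=4, enqueue
  process F: level=3
    F->E: in-degree(E)=0, level(E)=4, enqueue
  process A: level=4
  process E: level=4
All levels: A:4, B:3, C:2, D:2, E:4, F:3, G:1, H:0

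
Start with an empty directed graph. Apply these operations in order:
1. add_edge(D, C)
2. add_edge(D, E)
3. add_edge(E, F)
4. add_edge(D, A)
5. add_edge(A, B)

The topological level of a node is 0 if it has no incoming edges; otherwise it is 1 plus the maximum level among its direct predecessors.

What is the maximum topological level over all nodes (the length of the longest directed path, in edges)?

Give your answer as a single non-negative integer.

Answer: 2

Derivation:
Op 1: add_edge(D, C). Edges now: 1
Op 2: add_edge(D, E). Edges now: 2
Op 3: add_edge(E, F). Edges now: 3
Op 4: add_edge(D, A). Edges now: 4
Op 5: add_edge(A, B). Edges now: 5
Compute levels (Kahn BFS):
  sources (in-degree 0): D
  process D: level=0
    D->A: in-degree(A)=0, level(A)=1, enqueue
    D->C: in-degree(C)=0, level(C)=1, enqueue
    D->E: in-degree(E)=0, level(E)=1, enqueue
  process A: level=1
    A->B: in-degree(B)=0, level(B)=2, enqueue
  process C: level=1
  process E: level=1
    E->F: in-degree(F)=0, level(F)=2, enqueue
  process B: level=2
  process F: level=2
All levels: A:1, B:2, C:1, D:0, E:1, F:2
max level = 2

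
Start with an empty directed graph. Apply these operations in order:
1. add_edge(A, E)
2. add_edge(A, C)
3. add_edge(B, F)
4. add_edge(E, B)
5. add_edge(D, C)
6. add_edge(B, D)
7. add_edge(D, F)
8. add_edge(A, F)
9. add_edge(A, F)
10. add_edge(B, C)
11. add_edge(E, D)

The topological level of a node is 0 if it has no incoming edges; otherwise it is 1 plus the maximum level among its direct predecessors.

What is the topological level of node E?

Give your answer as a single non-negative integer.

Answer: 1

Derivation:
Op 1: add_edge(A, E). Edges now: 1
Op 2: add_edge(A, C). Edges now: 2
Op 3: add_edge(B, F). Edges now: 3
Op 4: add_edge(E, B). Edges now: 4
Op 5: add_edge(D, C). Edges now: 5
Op 6: add_edge(B, D). Edges now: 6
Op 7: add_edge(D, F). Edges now: 7
Op 8: add_edge(A, F). Edges now: 8
Op 9: add_edge(A, F) (duplicate, no change). Edges now: 8
Op 10: add_edge(B, C). Edges now: 9
Op 11: add_edge(E, D). Edges now: 10
Compute levels (Kahn BFS):
  sources (in-degree 0): A
  process A: level=0
    A->C: in-degree(C)=2, level(C)>=1
    A->E: in-degree(E)=0, level(E)=1, enqueue
    A->F: in-degree(F)=2, level(F)>=1
  process E: level=1
    E->B: in-degree(B)=0, level(B)=2, enqueue
    E->D: in-degree(D)=1, level(D)>=2
  process B: level=2
    B->C: in-degree(C)=1, level(C)>=3
    B->D: in-degree(D)=0, level(D)=3, enqueue
    B->F: in-degree(F)=1, level(F)>=3
  process D: level=3
    D->C: in-degree(C)=0, level(C)=4, enqueue
    D->F: in-degree(F)=0, level(F)=4, enqueue
  process C: level=4
  process F: level=4
All levels: A:0, B:2, C:4, D:3, E:1, F:4
level(E) = 1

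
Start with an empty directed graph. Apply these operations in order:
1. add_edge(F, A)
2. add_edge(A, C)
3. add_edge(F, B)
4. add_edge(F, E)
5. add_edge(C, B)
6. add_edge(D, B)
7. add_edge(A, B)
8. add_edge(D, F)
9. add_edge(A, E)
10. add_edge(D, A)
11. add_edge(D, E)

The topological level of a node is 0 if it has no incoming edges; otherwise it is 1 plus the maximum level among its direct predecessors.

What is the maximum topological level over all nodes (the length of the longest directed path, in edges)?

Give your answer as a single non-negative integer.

Answer: 4

Derivation:
Op 1: add_edge(F, A). Edges now: 1
Op 2: add_edge(A, C). Edges now: 2
Op 3: add_edge(F, B). Edges now: 3
Op 4: add_edge(F, E). Edges now: 4
Op 5: add_edge(C, B). Edges now: 5
Op 6: add_edge(D, B). Edges now: 6
Op 7: add_edge(A, B). Edges now: 7
Op 8: add_edge(D, F). Edges now: 8
Op 9: add_edge(A, E). Edges now: 9
Op 10: add_edge(D, A). Edges now: 10
Op 11: add_edge(D, E). Edges now: 11
Compute levels (Kahn BFS):
  sources (in-degree 0): D
  process D: level=0
    D->A: in-degree(A)=1, level(A)>=1
    D->B: in-degree(B)=3, level(B)>=1
    D->E: in-degree(E)=2, level(E)>=1
    D->F: in-degree(F)=0, level(F)=1, enqueue
  process F: level=1
    F->A: in-degree(A)=0, level(A)=2, enqueue
    F->B: in-degree(B)=2, level(B)>=2
    F->E: in-degree(E)=1, level(E)>=2
  process A: level=2
    A->B: in-degree(B)=1, level(B)>=3
    A->C: in-degree(C)=0, level(C)=3, enqueue
    A->E: in-degree(E)=0, level(E)=3, enqueue
  process C: level=3
    C->B: in-degree(B)=0, level(B)=4, enqueue
  process E: level=3
  process B: level=4
All levels: A:2, B:4, C:3, D:0, E:3, F:1
max level = 4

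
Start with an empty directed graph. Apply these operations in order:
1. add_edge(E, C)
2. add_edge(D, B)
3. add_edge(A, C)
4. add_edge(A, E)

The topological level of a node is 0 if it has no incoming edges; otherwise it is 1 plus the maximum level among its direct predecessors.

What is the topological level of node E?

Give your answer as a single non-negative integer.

Answer: 1

Derivation:
Op 1: add_edge(E, C). Edges now: 1
Op 2: add_edge(D, B). Edges now: 2
Op 3: add_edge(A, C). Edges now: 3
Op 4: add_edge(A, E). Edges now: 4
Compute levels (Kahn BFS):
  sources (in-degree 0): A, D
  process A: level=0
    A->C: in-degree(C)=1, level(C)>=1
    A->E: in-degree(E)=0, level(E)=1, enqueue
  process D: level=0
    D->B: in-degree(B)=0, level(B)=1, enqueue
  process E: level=1
    E->C: in-degree(C)=0, level(C)=2, enqueue
  process B: level=1
  process C: level=2
All levels: A:0, B:1, C:2, D:0, E:1
level(E) = 1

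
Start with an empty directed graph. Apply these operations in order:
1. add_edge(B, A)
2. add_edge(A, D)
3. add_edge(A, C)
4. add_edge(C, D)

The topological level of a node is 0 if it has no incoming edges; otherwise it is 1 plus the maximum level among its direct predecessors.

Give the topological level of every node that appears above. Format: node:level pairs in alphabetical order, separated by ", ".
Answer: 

Answer: A:1, B:0, C:2, D:3

Derivation:
Op 1: add_edge(B, A). Edges now: 1
Op 2: add_edge(A, D). Edges now: 2
Op 3: add_edge(A, C). Edges now: 3
Op 4: add_edge(C, D). Edges now: 4
Compute levels (Kahn BFS):
  sources (in-degree 0): B
  process B: level=0
    B->A: in-degree(A)=0, level(A)=1, enqueue
  process A: level=1
    A->C: in-degree(C)=0, level(C)=2, enqueue
    A->D: in-degree(D)=1, level(D)>=2
  process C: level=2
    C->D: in-degree(D)=0, level(D)=3, enqueue
  process D: level=3
All levels: A:1, B:0, C:2, D:3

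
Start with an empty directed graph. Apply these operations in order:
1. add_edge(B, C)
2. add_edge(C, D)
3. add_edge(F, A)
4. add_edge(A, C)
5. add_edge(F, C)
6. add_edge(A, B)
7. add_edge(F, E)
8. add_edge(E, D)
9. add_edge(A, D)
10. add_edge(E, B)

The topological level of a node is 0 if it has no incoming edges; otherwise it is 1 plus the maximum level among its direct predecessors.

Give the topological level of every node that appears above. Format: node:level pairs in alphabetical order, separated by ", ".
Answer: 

Answer: A:1, B:2, C:3, D:4, E:1, F:0

Derivation:
Op 1: add_edge(B, C). Edges now: 1
Op 2: add_edge(C, D). Edges now: 2
Op 3: add_edge(F, A). Edges now: 3
Op 4: add_edge(A, C). Edges now: 4
Op 5: add_edge(F, C). Edges now: 5
Op 6: add_edge(A, B). Edges now: 6
Op 7: add_edge(F, E). Edges now: 7
Op 8: add_edge(E, D). Edges now: 8
Op 9: add_edge(A, D). Edges now: 9
Op 10: add_edge(E, B). Edges now: 10
Compute levels (Kahn BFS):
  sources (in-degree 0): F
  process F: level=0
    F->A: in-degree(A)=0, level(A)=1, enqueue
    F->C: in-degree(C)=2, level(C)>=1
    F->E: in-degree(E)=0, level(E)=1, enqueue
  process A: level=1
    A->B: in-degree(B)=1, level(B)>=2
    A->C: in-degree(C)=1, level(C)>=2
    A->D: in-degree(D)=2, level(D)>=2
  process E: level=1
    E->B: in-degree(B)=0, level(B)=2, enqueue
    E->D: in-degree(D)=1, level(D)>=2
  process B: level=2
    B->C: in-degree(C)=0, level(C)=3, enqueue
  process C: level=3
    C->D: in-degree(D)=0, level(D)=4, enqueue
  process D: level=4
All levels: A:1, B:2, C:3, D:4, E:1, F:0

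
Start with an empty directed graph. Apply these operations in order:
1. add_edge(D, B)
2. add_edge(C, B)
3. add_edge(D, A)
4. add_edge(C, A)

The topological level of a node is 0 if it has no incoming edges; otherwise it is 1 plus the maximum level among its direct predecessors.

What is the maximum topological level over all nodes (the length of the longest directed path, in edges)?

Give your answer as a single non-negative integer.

Answer: 1

Derivation:
Op 1: add_edge(D, B). Edges now: 1
Op 2: add_edge(C, B). Edges now: 2
Op 3: add_edge(D, A). Edges now: 3
Op 4: add_edge(C, A). Edges now: 4
Compute levels (Kahn BFS):
  sources (in-degree 0): C, D
  process C: level=0
    C->A: in-degree(A)=1, level(A)>=1
    C->B: in-degree(B)=1, level(B)>=1
  process D: level=0
    D->A: in-degree(A)=0, level(A)=1, enqueue
    D->B: in-degree(B)=0, level(B)=1, enqueue
  process A: level=1
  process B: level=1
All levels: A:1, B:1, C:0, D:0
max level = 1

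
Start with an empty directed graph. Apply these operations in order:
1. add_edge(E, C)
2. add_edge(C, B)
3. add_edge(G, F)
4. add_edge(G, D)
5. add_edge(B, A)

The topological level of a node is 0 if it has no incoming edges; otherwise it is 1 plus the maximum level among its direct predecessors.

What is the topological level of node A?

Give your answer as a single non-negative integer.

Answer: 3

Derivation:
Op 1: add_edge(E, C). Edges now: 1
Op 2: add_edge(C, B). Edges now: 2
Op 3: add_edge(G, F). Edges now: 3
Op 4: add_edge(G, D). Edges now: 4
Op 5: add_edge(B, A). Edges now: 5
Compute levels (Kahn BFS):
  sources (in-degree 0): E, G
  process E: level=0
    E->C: in-degree(C)=0, level(C)=1, enqueue
  process G: level=0
    G->D: in-degree(D)=0, level(D)=1, enqueue
    G->F: in-degree(F)=0, level(F)=1, enqueue
  process C: level=1
    C->B: in-degree(B)=0, level(B)=2, enqueue
  process D: level=1
  process F: level=1
  process B: level=2
    B->A: in-degree(A)=0, level(A)=3, enqueue
  process A: level=3
All levels: A:3, B:2, C:1, D:1, E:0, F:1, G:0
level(A) = 3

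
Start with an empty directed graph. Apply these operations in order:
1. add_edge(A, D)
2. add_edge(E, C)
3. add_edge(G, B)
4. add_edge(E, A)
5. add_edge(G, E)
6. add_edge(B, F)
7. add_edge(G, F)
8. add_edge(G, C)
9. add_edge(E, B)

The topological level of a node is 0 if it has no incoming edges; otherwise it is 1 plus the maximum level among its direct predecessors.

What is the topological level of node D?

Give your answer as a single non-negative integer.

Op 1: add_edge(A, D). Edges now: 1
Op 2: add_edge(E, C). Edges now: 2
Op 3: add_edge(G, B). Edges now: 3
Op 4: add_edge(E, A). Edges now: 4
Op 5: add_edge(G, E). Edges now: 5
Op 6: add_edge(B, F). Edges now: 6
Op 7: add_edge(G, F). Edges now: 7
Op 8: add_edge(G, C). Edges now: 8
Op 9: add_edge(E, B). Edges now: 9
Compute levels (Kahn BFS):
  sources (in-degree 0): G
  process G: level=0
    G->B: in-degree(B)=1, level(B)>=1
    G->C: in-degree(C)=1, level(C)>=1
    G->E: in-degree(E)=0, level(E)=1, enqueue
    G->F: in-degree(F)=1, level(F)>=1
  process E: level=1
    E->A: in-degree(A)=0, level(A)=2, enqueue
    E->B: in-degree(B)=0, level(B)=2, enqueue
    E->C: in-degree(C)=0, level(C)=2, enqueue
  process A: level=2
    A->D: in-degree(D)=0, level(D)=3, enqueue
  process B: level=2
    B->F: in-degree(F)=0, level(F)=3, enqueue
  process C: level=2
  process D: level=3
  process F: level=3
All levels: A:2, B:2, C:2, D:3, E:1, F:3, G:0
level(D) = 3

Answer: 3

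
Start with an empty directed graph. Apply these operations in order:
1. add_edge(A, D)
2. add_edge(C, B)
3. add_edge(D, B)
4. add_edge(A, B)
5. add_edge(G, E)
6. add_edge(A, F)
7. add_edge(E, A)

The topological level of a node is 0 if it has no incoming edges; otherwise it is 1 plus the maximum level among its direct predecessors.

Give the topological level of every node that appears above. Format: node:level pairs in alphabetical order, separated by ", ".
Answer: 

Op 1: add_edge(A, D). Edges now: 1
Op 2: add_edge(C, B). Edges now: 2
Op 3: add_edge(D, B). Edges now: 3
Op 4: add_edge(A, B). Edges now: 4
Op 5: add_edge(G, E). Edges now: 5
Op 6: add_edge(A, F). Edges now: 6
Op 7: add_edge(E, A). Edges now: 7
Compute levels (Kahn BFS):
  sources (in-degree 0): C, G
  process C: level=0
    C->B: in-degree(B)=2, level(B)>=1
  process G: level=0
    G->E: in-degree(E)=0, level(E)=1, enqueue
  process E: level=1
    E->A: in-degree(A)=0, level(A)=2, enqueue
  process A: level=2
    A->B: in-degree(B)=1, level(B)>=3
    A->D: in-degree(D)=0, level(D)=3, enqueue
    A->F: in-degree(F)=0, level(F)=3, enqueue
  process D: level=3
    D->B: in-degree(B)=0, level(B)=4, enqueue
  process F: level=3
  process B: level=4
All levels: A:2, B:4, C:0, D:3, E:1, F:3, G:0

Answer: A:2, B:4, C:0, D:3, E:1, F:3, G:0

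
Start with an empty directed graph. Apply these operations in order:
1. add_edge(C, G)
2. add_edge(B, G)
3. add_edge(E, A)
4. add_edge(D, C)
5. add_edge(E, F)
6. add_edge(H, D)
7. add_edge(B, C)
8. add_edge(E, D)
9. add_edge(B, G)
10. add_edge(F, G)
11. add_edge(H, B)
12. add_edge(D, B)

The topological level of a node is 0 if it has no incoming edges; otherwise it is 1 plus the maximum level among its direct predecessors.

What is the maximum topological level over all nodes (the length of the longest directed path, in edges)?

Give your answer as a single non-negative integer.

Op 1: add_edge(C, G). Edges now: 1
Op 2: add_edge(B, G). Edges now: 2
Op 3: add_edge(E, A). Edges now: 3
Op 4: add_edge(D, C). Edges now: 4
Op 5: add_edge(E, F). Edges now: 5
Op 6: add_edge(H, D). Edges now: 6
Op 7: add_edge(B, C). Edges now: 7
Op 8: add_edge(E, D). Edges now: 8
Op 9: add_edge(B, G) (duplicate, no change). Edges now: 8
Op 10: add_edge(F, G). Edges now: 9
Op 11: add_edge(H, B). Edges now: 10
Op 12: add_edge(D, B). Edges now: 11
Compute levels (Kahn BFS):
  sources (in-degree 0): E, H
  process E: level=0
    E->A: in-degree(A)=0, level(A)=1, enqueue
    E->D: in-degree(D)=1, level(D)>=1
    E->F: in-degree(F)=0, level(F)=1, enqueue
  process H: level=0
    H->B: in-degree(B)=1, level(B)>=1
    H->D: in-degree(D)=0, level(D)=1, enqueue
  process A: level=1
  process F: level=1
    F->G: in-degree(G)=2, level(G)>=2
  process D: level=1
    D->B: in-degree(B)=0, level(B)=2, enqueue
    D->C: in-degree(C)=1, level(C)>=2
  process B: level=2
    B->C: in-degree(C)=0, level(C)=3, enqueue
    B->G: in-degree(G)=1, level(G)>=3
  process C: level=3
    C->G: in-degree(G)=0, level(G)=4, enqueue
  process G: level=4
All levels: A:1, B:2, C:3, D:1, E:0, F:1, G:4, H:0
max level = 4

Answer: 4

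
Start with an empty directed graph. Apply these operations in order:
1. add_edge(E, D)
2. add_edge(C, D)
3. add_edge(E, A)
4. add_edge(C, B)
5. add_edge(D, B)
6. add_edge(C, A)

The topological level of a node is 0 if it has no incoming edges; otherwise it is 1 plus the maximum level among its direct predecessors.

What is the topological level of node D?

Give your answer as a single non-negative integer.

Answer: 1

Derivation:
Op 1: add_edge(E, D). Edges now: 1
Op 2: add_edge(C, D). Edges now: 2
Op 3: add_edge(E, A). Edges now: 3
Op 4: add_edge(C, B). Edges now: 4
Op 5: add_edge(D, B). Edges now: 5
Op 6: add_edge(C, A). Edges now: 6
Compute levels (Kahn BFS):
  sources (in-degree 0): C, E
  process C: level=0
    C->A: in-degree(A)=1, level(A)>=1
    C->B: in-degree(B)=1, level(B)>=1
    C->D: in-degree(D)=1, level(D)>=1
  process E: level=0
    E->A: in-degree(A)=0, level(A)=1, enqueue
    E->D: in-degree(D)=0, level(D)=1, enqueue
  process A: level=1
  process D: level=1
    D->B: in-degree(B)=0, level(B)=2, enqueue
  process B: level=2
All levels: A:1, B:2, C:0, D:1, E:0
level(D) = 1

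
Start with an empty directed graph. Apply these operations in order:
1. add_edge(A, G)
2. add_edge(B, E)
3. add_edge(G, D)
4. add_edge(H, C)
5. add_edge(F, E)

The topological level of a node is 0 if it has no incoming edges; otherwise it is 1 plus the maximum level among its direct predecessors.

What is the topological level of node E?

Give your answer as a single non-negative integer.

Answer: 1

Derivation:
Op 1: add_edge(A, G). Edges now: 1
Op 2: add_edge(B, E). Edges now: 2
Op 3: add_edge(G, D). Edges now: 3
Op 4: add_edge(H, C). Edges now: 4
Op 5: add_edge(F, E). Edges now: 5
Compute levels (Kahn BFS):
  sources (in-degree 0): A, B, F, H
  process A: level=0
    A->G: in-degree(G)=0, level(G)=1, enqueue
  process B: level=0
    B->E: in-degree(E)=1, level(E)>=1
  process F: level=0
    F->E: in-degree(E)=0, level(E)=1, enqueue
  process H: level=0
    H->C: in-degree(C)=0, level(C)=1, enqueue
  process G: level=1
    G->D: in-degree(D)=0, level(D)=2, enqueue
  process E: level=1
  process C: level=1
  process D: level=2
All levels: A:0, B:0, C:1, D:2, E:1, F:0, G:1, H:0
level(E) = 1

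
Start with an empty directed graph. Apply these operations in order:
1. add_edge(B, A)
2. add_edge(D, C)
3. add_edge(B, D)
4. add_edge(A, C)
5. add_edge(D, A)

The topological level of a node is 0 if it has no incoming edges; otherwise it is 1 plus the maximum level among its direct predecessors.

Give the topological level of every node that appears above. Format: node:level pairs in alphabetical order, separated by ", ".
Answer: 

Answer: A:2, B:0, C:3, D:1

Derivation:
Op 1: add_edge(B, A). Edges now: 1
Op 2: add_edge(D, C). Edges now: 2
Op 3: add_edge(B, D). Edges now: 3
Op 4: add_edge(A, C). Edges now: 4
Op 5: add_edge(D, A). Edges now: 5
Compute levels (Kahn BFS):
  sources (in-degree 0): B
  process B: level=0
    B->A: in-degree(A)=1, level(A)>=1
    B->D: in-degree(D)=0, level(D)=1, enqueue
  process D: level=1
    D->A: in-degree(A)=0, level(A)=2, enqueue
    D->C: in-degree(C)=1, level(C)>=2
  process A: level=2
    A->C: in-degree(C)=0, level(C)=3, enqueue
  process C: level=3
All levels: A:2, B:0, C:3, D:1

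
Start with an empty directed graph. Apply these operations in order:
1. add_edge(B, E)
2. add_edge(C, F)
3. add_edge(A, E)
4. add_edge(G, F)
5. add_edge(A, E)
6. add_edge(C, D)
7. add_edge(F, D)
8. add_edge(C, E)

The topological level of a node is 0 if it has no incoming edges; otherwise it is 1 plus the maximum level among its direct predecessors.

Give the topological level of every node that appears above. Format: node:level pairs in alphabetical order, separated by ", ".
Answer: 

Answer: A:0, B:0, C:0, D:2, E:1, F:1, G:0

Derivation:
Op 1: add_edge(B, E). Edges now: 1
Op 2: add_edge(C, F). Edges now: 2
Op 3: add_edge(A, E). Edges now: 3
Op 4: add_edge(G, F). Edges now: 4
Op 5: add_edge(A, E) (duplicate, no change). Edges now: 4
Op 6: add_edge(C, D). Edges now: 5
Op 7: add_edge(F, D). Edges now: 6
Op 8: add_edge(C, E). Edges now: 7
Compute levels (Kahn BFS):
  sources (in-degree 0): A, B, C, G
  process A: level=0
    A->E: in-degree(E)=2, level(E)>=1
  process B: level=0
    B->E: in-degree(E)=1, level(E)>=1
  process C: level=0
    C->D: in-degree(D)=1, level(D)>=1
    C->E: in-degree(E)=0, level(E)=1, enqueue
    C->F: in-degree(F)=1, level(F)>=1
  process G: level=0
    G->F: in-degree(F)=0, level(F)=1, enqueue
  process E: level=1
  process F: level=1
    F->D: in-degree(D)=0, level(D)=2, enqueue
  process D: level=2
All levels: A:0, B:0, C:0, D:2, E:1, F:1, G:0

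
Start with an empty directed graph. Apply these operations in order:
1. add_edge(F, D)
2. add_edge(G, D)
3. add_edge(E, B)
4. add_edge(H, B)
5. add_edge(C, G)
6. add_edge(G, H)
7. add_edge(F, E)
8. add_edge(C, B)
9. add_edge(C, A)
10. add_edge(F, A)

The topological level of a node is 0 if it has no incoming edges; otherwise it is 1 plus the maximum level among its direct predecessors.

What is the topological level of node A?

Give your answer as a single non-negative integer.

Answer: 1

Derivation:
Op 1: add_edge(F, D). Edges now: 1
Op 2: add_edge(G, D). Edges now: 2
Op 3: add_edge(E, B). Edges now: 3
Op 4: add_edge(H, B). Edges now: 4
Op 5: add_edge(C, G). Edges now: 5
Op 6: add_edge(G, H). Edges now: 6
Op 7: add_edge(F, E). Edges now: 7
Op 8: add_edge(C, B). Edges now: 8
Op 9: add_edge(C, A). Edges now: 9
Op 10: add_edge(F, A). Edges now: 10
Compute levels (Kahn BFS):
  sources (in-degree 0): C, F
  process C: level=0
    C->A: in-degree(A)=1, level(A)>=1
    C->B: in-degree(B)=2, level(B)>=1
    C->G: in-degree(G)=0, level(G)=1, enqueue
  process F: level=0
    F->A: in-degree(A)=0, level(A)=1, enqueue
    F->D: in-degree(D)=1, level(D)>=1
    F->E: in-degree(E)=0, level(E)=1, enqueue
  process G: level=1
    G->D: in-degree(D)=0, level(D)=2, enqueue
    G->H: in-degree(H)=0, level(H)=2, enqueue
  process A: level=1
  process E: level=1
    E->B: in-degree(B)=1, level(B)>=2
  process D: level=2
  process H: level=2
    H->B: in-degree(B)=0, level(B)=3, enqueue
  process B: level=3
All levels: A:1, B:3, C:0, D:2, E:1, F:0, G:1, H:2
level(A) = 1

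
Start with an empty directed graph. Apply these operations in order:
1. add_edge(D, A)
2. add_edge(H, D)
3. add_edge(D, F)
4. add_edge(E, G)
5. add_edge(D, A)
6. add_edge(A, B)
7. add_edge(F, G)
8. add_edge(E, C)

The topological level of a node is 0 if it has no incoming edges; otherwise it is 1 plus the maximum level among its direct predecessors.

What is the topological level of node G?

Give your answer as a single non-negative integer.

Op 1: add_edge(D, A). Edges now: 1
Op 2: add_edge(H, D). Edges now: 2
Op 3: add_edge(D, F). Edges now: 3
Op 4: add_edge(E, G). Edges now: 4
Op 5: add_edge(D, A) (duplicate, no change). Edges now: 4
Op 6: add_edge(A, B). Edges now: 5
Op 7: add_edge(F, G). Edges now: 6
Op 8: add_edge(E, C). Edges now: 7
Compute levels (Kahn BFS):
  sources (in-degree 0): E, H
  process E: level=0
    E->C: in-degree(C)=0, level(C)=1, enqueue
    E->G: in-degree(G)=1, level(G)>=1
  process H: level=0
    H->D: in-degree(D)=0, level(D)=1, enqueue
  process C: level=1
  process D: level=1
    D->A: in-degree(A)=0, level(A)=2, enqueue
    D->F: in-degree(F)=0, level(F)=2, enqueue
  process A: level=2
    A->B: in-degree(B)=0, level(B)=3, enqueue
  process F: level=2
    F->G: in-degree(G)=0, level(G)=3, enqueue
  process B: level=3
  process G: level=3
All levels: A:2, B:3, C:1, D:1, E:0, F:2, G:3, H:0
level(G) = 3

Answer: 3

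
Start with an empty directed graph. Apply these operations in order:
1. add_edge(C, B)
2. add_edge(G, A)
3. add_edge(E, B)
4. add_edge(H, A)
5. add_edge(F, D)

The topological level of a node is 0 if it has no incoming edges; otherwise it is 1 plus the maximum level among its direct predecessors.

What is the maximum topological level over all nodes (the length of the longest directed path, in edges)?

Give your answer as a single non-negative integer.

Answer: 1

Derivation:
Op 1: add_edge(C, B). Edges now: 1
Op 2: add_edge(G, A). Edges now: 2
Op 3: add_edge(E, B). Edges now: 3
Op 4: add_edge(H, A). Edges now: 4
Op 5: add_edge(F, D). Edges now: 5
Compute levels (Kahn BFS):
  sources (in-degree 0): C, E, F, G, H
  process C: level=0
    C->B: in-degree(B)=1, level(B)>=1
  process E: level=0
    E->B: in-degree(B)=0, level(B)=1, enqueue
  process F: level=0
    F->D: in-degree(D)=0, level(D)=1, enqueue
  process G: level=0
    G->A: in-degree(A)=1, level(A)>=1
  process H: level=0
    H->A: in-degree(A)=0, level(A)=1, enqueue
  process B: level=1
  process D: level=1
  process A: level=1
All levels: A:1, B:1, C:0, D:1, E:0, F:0, G:0, H:0
max level = 1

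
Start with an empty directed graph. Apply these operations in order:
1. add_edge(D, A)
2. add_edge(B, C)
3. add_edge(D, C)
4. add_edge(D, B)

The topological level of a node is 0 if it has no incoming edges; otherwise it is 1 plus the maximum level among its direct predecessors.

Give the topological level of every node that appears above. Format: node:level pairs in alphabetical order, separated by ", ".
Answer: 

Op 1: add_edge(D, A). Edges now: 1
Op 2: add_edge(B, C). Edges now: 2
Op 3: add_edge(D, C). Edges now: 3
Op 4: add_edge(D, B). Edges now: 4
Compute levels (Kahn BFS):
  sources (in-degree 0): D
  process D: level=0
    D->A: in-degree(A)=0, level(A)=1, enqueue
    D->B: in-degree(B)=0, level(B)=1, enqueue
    D->C: in-degree(C)=1, level(C)>=1
  process A: level=1
  process B: level=1
    B->C: in-degree(C)=0, level(C)=2, enqueue
  process C: level=2
All levels: A:1, B:1, C:2, D:0

Answer: A:1, B:1, C:2, D:0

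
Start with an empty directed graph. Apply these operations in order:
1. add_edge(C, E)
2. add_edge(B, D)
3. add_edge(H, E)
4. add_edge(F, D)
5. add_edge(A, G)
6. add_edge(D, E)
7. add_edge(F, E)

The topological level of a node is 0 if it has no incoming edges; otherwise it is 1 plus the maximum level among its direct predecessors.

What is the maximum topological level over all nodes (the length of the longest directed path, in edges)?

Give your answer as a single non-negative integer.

Answer: 2

Derivation:
Op 1: add_edge(C, E). Edges now: 1
Op 2: add_edge(B, D). Edges now: 2
Op 3: add_edge(H, E). Edges now: 3
Op 4: add_edge(F, D). Edges now: 4
Op 5: add_edge(A, G). Edges now: 5
Op 6: add_edge(D, E). Edges now: 6
Op 7: add_edge(F, E). Edges now: 7
Compute levels (Kahn BFS):
  sources (in-degree 0): A, B, C, F, H
  process A: level=0
    A->G: in-degree(G)=0, level(G)=1, enqueue
  process B: level=0
    B->D: in-degree(D)=1, level(D)>=1
  process C: level=0
    C->E: in-degree(E)=3, level(E)>=1
  process F: level=0
    F->D: in-degree(D)=0, level(D)=1, enqueue
    F->E: in-degree(E)=2, level(E)>=1
  process H: level=0
    H->E: in-degree(E)=1, level(E)>=1
  process G: level=1
  process D: level=1
    D->E: in-degree(E)=0, level(E)=2, enqueue
  process E: level=2
All levels: A:0, B:0, C:0, D:1, E:2, F:0, G:1, H:0
max level = 2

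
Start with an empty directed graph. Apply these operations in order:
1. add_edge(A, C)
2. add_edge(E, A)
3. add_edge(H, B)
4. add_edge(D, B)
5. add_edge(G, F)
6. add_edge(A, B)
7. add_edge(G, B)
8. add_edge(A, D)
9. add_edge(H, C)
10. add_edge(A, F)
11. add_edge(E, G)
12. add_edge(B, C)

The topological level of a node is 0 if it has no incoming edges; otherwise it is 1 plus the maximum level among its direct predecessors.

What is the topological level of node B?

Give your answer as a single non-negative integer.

Op 1: add_edge(A, C). Edges now: 1
Op 2: add_edge(E, A). Edges now: 2
Op 3: add_edge(H, B). Edges now: 3
Op 4: add_edge(D, B). Edges now: 4
Op 5: add_edge(G, F). Edges now: 5
Op 6: add_edge(A, B). Edges now: 6
Op 7: add_edge(G, B). Edges now: 7
Op 8: add_edge(A, D). Edges now: 8
Op 9: add_edge(H, C). Edges now: 9
Op 10: add_edge(A, F). Edges now: 10
Op 11: add_edge(E, G). Edges now: 11
Op 12: add_edge(B, C). Edges now: 12
Compute levels (Kahn BFS):
  sources (in-degree 0): E, H
  process E: level=0
    E->A: in-degree(A)=0, level(A)=1, enqueue
    E->G: in-degree(G)=0, level(G)=1, enqueue
  process H: level=0
    H->B: in-degree(B)=3, level(B)>=1
    H->C: in-degree(C)=2, level(C)>=1
  process A: level=1
    A->B: in-degree(B)=2, level(B)>=2
    A->C: in-degree(C)=1, level(C)>=2
    A->D: in-degree(D)=0, level(D)=2, enqueue
    A->F: in-degree(F)=1, level(F)>=2
  process G: level=1
    G->B: in-degree(B)=1, level(B)>=2
    G->F: in-degree(F)=0, level(F)=2, enqueue
  process D: level=2
    D->B: in-degree(B)=0, level(B)=3, enqueue
  process F: level=2
  process B: level=3
    B->C: in-degree(C)=0, level(C)=4, enqueue
  process C: level=4
All levels: A:1, B:3, C:4, D:2, E:0, F:2, G:1, H:0
level(B) = 3

Answer: 3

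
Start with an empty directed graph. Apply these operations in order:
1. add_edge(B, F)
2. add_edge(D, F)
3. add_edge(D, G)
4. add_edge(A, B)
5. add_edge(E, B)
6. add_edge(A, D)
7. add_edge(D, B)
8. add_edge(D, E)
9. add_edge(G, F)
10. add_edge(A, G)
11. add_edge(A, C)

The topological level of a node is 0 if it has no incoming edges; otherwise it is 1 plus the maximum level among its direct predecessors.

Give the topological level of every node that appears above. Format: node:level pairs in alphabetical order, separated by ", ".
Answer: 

Answer: A:0, B:3, C:1, D:1, E:2, F:4, G:2

Derivation:
Op 1: add_edge(B, F). Edges now: 1
Op 2: add_edge(D, F). Edges now: 2
Op 3: add_edge(D, G). Edges now: 3
Op 4: add_edge(A, B). Edges now: 4
Op 5: add_edge(E, B). Edges now: 5
Op 6: add_edge(A, D). Edges now: 6
Op 7: add_edge(D, B). Edges now: 7
Op 8: add_edge(D, E). Edges now: 8
Op 9: add_edge(G, F). Edges now: 9
Op 10: add_edge(A, G). Edges now: 10
Op 11: add_edge(A, C). Edges now: 11
Compute levels (Kahn BFS):
  sources (in-degree 0): A
  process A: level=0
    A->B: in-degree(B)=2, level(B)>=1
    A->C: in-degree(C)=0, level(C)=1, enqueue
    A->D: in-degree(D)=0, level(D)=1, enqueue
    A->G: in-degree(G)=1, level(G)>=1
  process C: level=1
  process D: level=1
    D->B: in-degree(B)=1, level(B)>=2
    D->E: in-degree(E)=0, level(E)=2, enqueue
    D->F: in-degree(F)=2, level(F)>=2
    D->G: in-degree(G)=0, level(G)=2, enqueue
  process E: level=2
    E->B: in-degree(B)=0, level(B)=3, enqueue
  process G: level=2
    G->F: in-degree(F)=1, level(F)>=3
  process B: level=3
    B->F: in-degree(F)=0, level(F)=4, enqueue
  process F: level=4
All levels: A:0, B:3, C:1, D:1, E:2, F:4, G:2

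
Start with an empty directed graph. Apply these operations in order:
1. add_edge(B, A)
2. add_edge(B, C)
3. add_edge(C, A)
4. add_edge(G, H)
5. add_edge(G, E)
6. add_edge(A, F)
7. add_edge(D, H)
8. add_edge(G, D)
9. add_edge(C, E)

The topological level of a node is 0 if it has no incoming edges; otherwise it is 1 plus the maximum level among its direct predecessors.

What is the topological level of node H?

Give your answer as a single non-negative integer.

Op 1: add_edge(B, A). Edges now: 1
Op 2: add_edge(B, C). Edges now: 2
Op 3: add_edge(C, A). Edges now: 3
Op 4: add_edge(G, H). Edges now: 4
Op 5: add_edge(G, E). Edges now: 5
Op 6: add_edge(A, F). Edges now: 6
Op 7: add_edge(D, H). Edges now: 7
Op 8: add_edge(G, D). Edges now: 8
Op 9: add_edge(C, E). Edges now: 9
Compute levels (Kahn BFS):
  sources (in-degree 0): B, G
  process B: level=0
    B->A: in-degree(A)=1, level(A)>=1
    B->C: in-degree(C)=0, level(C)=1, enqueue
  process G: level=0
    G->D: in-degree(D)=0, level(D)=1, enqueue
    G->E: in-degree(E)=1, level(E)>=1
    G->H: in-degree(H)=1, level(H)>=1
  process C: level=1
    C->A: in-degree(A)=0, level(A)=2, enqueue
    C->E: in-degree(E)=0, level(E)=2, enqueue
  process D: level=1
    D->H: in-degree(H)=0, level(H)=2, enqueue
  process A: level=2
    A->F: in-degree(F)=0, level(F)=3, enqueue
  process E: level=2
  process H: level=2
  process F: level=3
All levels: A:2, B:0, C:1, D:1, E:2, F:3, G:0, H:2
level(H) = 2

Answer: 2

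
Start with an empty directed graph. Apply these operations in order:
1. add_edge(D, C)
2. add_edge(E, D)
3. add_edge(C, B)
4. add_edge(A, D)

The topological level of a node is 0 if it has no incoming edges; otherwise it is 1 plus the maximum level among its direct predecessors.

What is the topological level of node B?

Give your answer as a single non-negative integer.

Op 1: add_edge(D, C). Edges now: 1
Op 2: add_edge(E, D). Edges now: 2
Op 3: add_edge(C, B). Edges now: 3
Op 4: add_edge(A, D). Edges now: 4
Compute levels (Kahn BFS):
  sources (in-degree 0): A, E
  process A: level=0
    A->D: in-degree(D)=1, level(D)>=1
  process E: level=0
    E->D: in-degree(D)=0, level(D)=1, enqueue
  process D: level=1
    D->C: in-degree(C)=0, level(C)=2, enqueue
  process C: level=2
    C->B: in-degree(B)=0, level(B)=3, enqueue
  process B: level=3
All levels: A:0, B:3, C:2, D:1, E:0
level(B) = 3

Answer: 3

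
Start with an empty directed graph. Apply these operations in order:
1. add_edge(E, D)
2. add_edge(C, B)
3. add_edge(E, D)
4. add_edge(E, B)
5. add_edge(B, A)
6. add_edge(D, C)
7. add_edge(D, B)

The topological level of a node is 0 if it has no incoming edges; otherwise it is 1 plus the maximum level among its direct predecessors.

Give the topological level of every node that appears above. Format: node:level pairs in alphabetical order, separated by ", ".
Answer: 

Answer: A:4, B:3, C:2, D:1, E:0

Derivation:
Op 1: add_edge(E, D). Edges now: 1
Op 2: add_edge(C, B). Edges now: 2
Op 3: add_edge(E, D) (duplicate, no change). Edges now: 2
Op 4: add_edge(E, B). Edges now: 3
Op 5: add_edge(B, A). Edges now: 4
Op 6: add_edge(D, C). Edges now: 5
Op 7: add_edge(D, B). Edges now: 6
Compute levels (Kahn BFS):
  sources (in-degree 0): E
  process E: level=0
    E->B: in-degree(B)=2, level(B)>=1
    E->D: in-degree(D)=0, level(D)=1, enqueue
  process D: level=1
    D->B: in-degree(B)=1, level(B)>=2
    D->C: in-degree(C)=0, level(C)=2, enqueue
  process C: level=2
    C->B: in-degree(B)=0, level(B)=3, enqueue
  process B: level=3
    B->A: in-degree(A)=0, level(A)=4, enqueue
  process A: level=4
All levels: A:4, B:3, C:2, D:1, E:0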